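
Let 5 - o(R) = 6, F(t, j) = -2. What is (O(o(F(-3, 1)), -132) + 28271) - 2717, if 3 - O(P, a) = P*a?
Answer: 25425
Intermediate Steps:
o(R) = -1 (o(R) = 5 - 1*6 = 5 - 6 = -1)
O(P, a) = 3 - P*a
(O(o(F(-3, 1)), -132) + 28271) - 2717 = ((3 - 1*(-1)*(-132)) + 28271) - 2717 = ((3 - 132) + 28271) - 2717 = (-129 + 28271) - 2717 = 28142 - 2717 = 25425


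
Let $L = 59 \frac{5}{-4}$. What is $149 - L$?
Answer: $\frac{891}{4} \approx 222.75$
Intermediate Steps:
$L = - \frac{295}{4}$ ($L = 59 \cdot 5 \left(- \frac{1}{4}\right) = 59 \left(- \frac{5}{4}\right) = - \frac{295}{4} \approx -73.75$)
$149 - L = 149 - - \frac{295}{4} = 149 + \frac{295}{4} = \frac{891}{4}$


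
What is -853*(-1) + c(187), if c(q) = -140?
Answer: 713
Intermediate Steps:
-853*(-1) + c(187) = -853*(-1) - 140 = 853 - 140 = 713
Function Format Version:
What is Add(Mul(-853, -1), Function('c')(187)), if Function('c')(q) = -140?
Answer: 713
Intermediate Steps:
Add(Mul(-853, -1), Function('c')(187)) = Add(Mul(-853, -1), -140) = Add(853, -140) = 713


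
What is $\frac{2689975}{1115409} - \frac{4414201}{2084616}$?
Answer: $\frac{227975133797}{775066482648} \approx 0.29414$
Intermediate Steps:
$\frac{2689975}{1115409} - \frac{4414201}{2084616} = \frac{227975133797}{775066482648}$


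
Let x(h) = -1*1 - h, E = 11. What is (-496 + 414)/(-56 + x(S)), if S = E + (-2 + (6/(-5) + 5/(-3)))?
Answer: 1230/947 ≈ 1.2988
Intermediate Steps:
S = 92/15 (S = 11 + (-2 + (6/(-5) + 5/(-3))) = 11 + (-2 + (6*(-⅕) + 5*(-⅓))) = 11 + (-2 + (-6/5 - 5/3)) = 11 + (-2 - 43/15) = 11 - 73/15 = 92/15 ≈ 6.1333)
x(h) = -1 - h
(-496 + 414)/(-56 + x(S)) = (-496 + 414)/(-56 + (-1 - 1*92/15)) = -82/(-56 + (-1 - 92/15)) = -82/(-56 - 107/15) = -82/(-947/15) = -82*(-15/947) = 1230/947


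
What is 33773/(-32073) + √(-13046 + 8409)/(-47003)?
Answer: -33773/32073 - I*√4637/47003 ≈ -1.053 - 0.0014487*I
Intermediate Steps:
33773/(-32073) + √(-13046 + 8409)/(-47003) = 33773*(-1/32073) + √(-4637)*(-1/47003) = -33773/32073 + (I*√4637)*(-1/47003) = -33773/32073 - I*√4637/47003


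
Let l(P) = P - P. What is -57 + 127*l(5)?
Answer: -57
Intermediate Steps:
l(P) = 0
-57 + 127*l(5) = -57 + 127*0 = -57 + 0 = -57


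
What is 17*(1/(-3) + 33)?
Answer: 1666/3 ≈ 555.33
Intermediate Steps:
17*(1/(-3) + 33) = 17*(-1/3 + 33) = 17*(98/3) = 1666/3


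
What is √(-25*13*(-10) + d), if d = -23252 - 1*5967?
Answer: I*√25969 ≈ 161.15*I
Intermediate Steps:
d = -29219 (d = -23252 - 5967 = -29219)
√(-25*13*(-10) + d) = √(-25*13*(-10) - 29219) = √(-325*(-10) - 29219) = √(3250 - 29219) = √(-25969) = I*√25969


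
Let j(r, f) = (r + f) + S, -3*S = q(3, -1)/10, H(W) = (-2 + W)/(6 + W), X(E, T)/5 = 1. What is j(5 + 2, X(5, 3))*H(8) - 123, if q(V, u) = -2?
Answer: -4124/35 ≈ -117.83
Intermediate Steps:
X(E, T) = 5 (X(E, T) = 5*1 = 5)
H(W) = (-2 + W)/(6 + W)
S = 1/15 (S = -(-2)/(3*10) = -⅓*(-⅕) = 1/15 ≈ 0.066667)
j(r, f) = 1/15 + f + r (j(r, f) = (r + f) + 1/15 = (f + r) + 1/15 = 1/15 + f + r)
j(5 + 2, X(5, 3))*H(8) - 123 = (1/15 + 5 + (5 + 2))*((-2 + 8)/(6 + 8)) - 123 = (1/15 + 5 + 7)*(6/14) - 123 = 181*((1/14)*6)/15 - 123 = (181/15)*(3/7) - 123 = 181/35 - 123 = -4124/35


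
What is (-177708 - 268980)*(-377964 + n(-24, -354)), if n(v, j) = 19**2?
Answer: 168670728864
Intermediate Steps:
n(v, j) = 361
(-177708 - 268980)*(-377964 + n(-24, -354)) = (-177708 - 268980)*(-377964 + 361) = -446688*(-377603) = 168670728864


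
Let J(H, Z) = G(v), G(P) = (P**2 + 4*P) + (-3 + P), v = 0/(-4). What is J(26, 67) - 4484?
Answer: -4487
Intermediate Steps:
v = 0 (v = 0*(-1/4) = 0)
G(P) = -3 + P**2 + 5*P
J(H, Z) = -3 (J(H, Z) = -3 + 0**2 + 5*0 = -3 + 0 + 0 = -3)
J(26, 67) - 4484 = -3 - 4484 = -4487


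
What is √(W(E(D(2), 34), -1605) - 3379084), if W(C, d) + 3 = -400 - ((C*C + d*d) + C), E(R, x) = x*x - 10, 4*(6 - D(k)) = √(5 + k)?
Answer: I*√7269974 ≈ 2696.3*I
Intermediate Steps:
D(k) = 6 - √(5 + k)/4
E(R, x) = -10 + x² (E(R, x) = x² - 10 = -10 + x²)
W(C, d) = -403 - C - C² - d² (W(C, d) = -3 + (-400 - ((C*C + d*d) + C)) = -3 + (-400 - ((C² + d²) + C)) = -3 + (-400 - (C + C² + d²)) = -3 + (-400 + (-C - C² - d²)) = -3 + (-400 - C - C² - d²) = -403 - C - C² - d²)
√(W(E(D(2), 34), -1605) - 3379084) = √((-403 - (-10 + 34²) - (-10 + 34²)² - 1*(-1605)²) - 3379084) = √((-403 - (-10 + 1156) - (-10 + 1156)² - 1*2576025) - 3379084) = √((-403 - 1*1146 - 1*1146² - 2576025) - 3379084) = √((-403 - 1146 - 1*1313316 - 2576025) - 3379084) = √((-403 - 1146 - 1313316 - 2576025) - 3379084) = √(-3890890 - 3379084) = √(-7269974) = I*√7269974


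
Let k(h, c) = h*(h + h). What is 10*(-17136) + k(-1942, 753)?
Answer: 7371368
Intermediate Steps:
k(h, c) = 2*h**2 (k(h, c) = h*(2*h) = 2*h**2)
10*(-17136) + k(-1942, 753) = 10*(-17136) + 2*(-1942)**2 = -171360 + 2*3771364 = -171360 + 7542728 = 7371368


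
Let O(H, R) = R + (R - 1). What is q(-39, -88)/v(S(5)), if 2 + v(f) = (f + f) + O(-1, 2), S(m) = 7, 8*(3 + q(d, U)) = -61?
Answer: -17/24 ≈ -0.70833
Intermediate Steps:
q(d, U) = -85/8 (q(d, U) = -3 + (⅛)*(-61) = -3 - 61/8 = -85/8)
O(H, R) = -1 + 2*R (O(H, R) = R + (-1 + R) = -1 + 2*R)
v(f) = 1 + 2*f (v(f) = -2 + ((f + f) + (-1 + 2*2)) = -2 + (2*f + (-1 + 4)) = -2 + (2*f + 3) = -2 + (3 + 2*f) = 1 + 2*f)
q(-39, -88)/v(S(5)) = -85/(8*(1 + 2*7)) = -85/(8*(1 + 14)) = -85/8/15 = -85/8*1/15 = -17/24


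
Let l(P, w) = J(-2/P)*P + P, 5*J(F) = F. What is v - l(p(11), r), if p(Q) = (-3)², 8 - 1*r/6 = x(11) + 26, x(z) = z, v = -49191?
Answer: -245998/5 ≈ -49200.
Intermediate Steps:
J(F) = F/5
r = -174 (r = 48 - 6*(11 + 26) = 48 - 6*37 = 48 - 222 = -174)
p(Q) = 9
l(P, w) = -⅖ + P (l(P, w) = ((-2/P)/5)*P + P = (-2/(5*P))*P + P = -⅖ + P)
v - l(p(11), r) = -49191 - (-⅖ + 9) = -49191 - 1*43/5 = -49191 - 43/5 = -245998/5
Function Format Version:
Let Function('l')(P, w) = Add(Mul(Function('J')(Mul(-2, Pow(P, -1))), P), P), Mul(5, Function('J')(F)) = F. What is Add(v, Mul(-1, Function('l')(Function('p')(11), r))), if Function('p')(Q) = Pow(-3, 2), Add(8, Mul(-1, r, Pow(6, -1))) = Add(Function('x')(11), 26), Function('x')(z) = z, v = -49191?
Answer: Rational(-245998, 5) ≈ -49200.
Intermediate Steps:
Function('J')(F) = Mul(Rational(1, 5), F)
r = -174 (r = Add(48, Mul(-6, Add(11, 26))) = Add(48, Mul(-6, 37)) = Add(48, -222) = -174)
Function('p')(Q) = 9
Function('l')(P, w) = Add(Rational(-2, 5), P) (Function('l')(P, w) = Add(Mul(Mul(Rational(1, 5), Mul(-2, Pow(P, -1))), P), P) = Add(Mul(Mul(Rational(-2, 5), Pow(P, -1)), P), P) = Add(Rational(-2, 5), P))
Add(v, Mul(-1, Function('l')(Function('p')(11), r))) = Add(-49191, Mul(-1, Add(Rational(-2, 5), 9))) = Add(-49191, Mul(-1, Rational(43, 5))) = Add(-49191, Rational(-43, 5)) = Rational(-245998, 5)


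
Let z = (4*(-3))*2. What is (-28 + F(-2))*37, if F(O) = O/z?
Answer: -12395/12 ≈ -1032.9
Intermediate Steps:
z = -24 (z = -12*2 = -24)
F(O) = -O/24 (F(O) = O/(-24) = O*(-1/24) = -O/24)
(-28 + F(-2))*37 = (-28 - 1/24*(-2))*37 = (-28 + 1/12)*37 = -335/12*37 = -12395/12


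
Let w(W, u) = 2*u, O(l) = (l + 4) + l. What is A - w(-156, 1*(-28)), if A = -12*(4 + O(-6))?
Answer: 104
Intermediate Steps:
O(l) = 4 + 2*l (O(l) = (4 + l) + l = 4 + 2*l)
A = 48 (A = -12*(4 + (4 + 2*(-6))) = -12*(4 + (4 - 12)) = -12*(4 - 8) = -12*(-4) = 48)
A - w(-156, 1*(-28)) = 48 - 2*1*(-28) = 48 - 2*(-28) = 48 - 1*(-56) = 48 + 56 = 104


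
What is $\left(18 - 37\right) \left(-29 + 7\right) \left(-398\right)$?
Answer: $-166364$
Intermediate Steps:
$\left(18 - 37\right) \left(-29 + 7\right) \left(-398\right) = \left(-19\right) \left(-22\right) \left(-398\right) = 418 \left(-398\right) = -166364$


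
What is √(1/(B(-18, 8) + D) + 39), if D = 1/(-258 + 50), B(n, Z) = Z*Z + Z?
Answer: 13*√2070743/2995 ≈ 6.2461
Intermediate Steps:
B(n, Z) = Z + Z² (B(n, Z) = Z² + Z = Z + Z²)
D = -1/208 (D = 1/(-208) = -1/208 ≈ -0.0048077)
√(1/(B(-18, 8) + D) + 39) = √(1/(8*(1 + 8) - 1/208) + 39) = √(1/(8*9 - 1/208) + 39) = √(1/(72 - 1/208) + 39) = √(1/(14975/208) + 39) = √(208/14975 + 39) = √(584233/14975) = 13*√2070743/2995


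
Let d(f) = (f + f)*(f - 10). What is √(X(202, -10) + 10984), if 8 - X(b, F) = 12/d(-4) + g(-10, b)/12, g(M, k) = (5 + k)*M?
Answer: √2188221/14 ≈ 105.66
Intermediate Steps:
g(M, k) = M*(5 + k)
d(f) = 2*f*(-10 + f) (d(f) = (2*f)*(-10 + f) = 2*f*(-10 + f))
X(b, F) = 1013/84 + 5*b/6 (X(b, F) = 8 - (12/((2*(-4)*(-10 - 4))) - 10*(5 + b)/12) = 8 - (12/((2*(-4)*(-14))) + (-50 - 10*b)*(1/12)) = 8 - (12/112 + (-25/6 - 5*b/6)) = 8 - (12*(1/112) + (-25/6 - 5*b/6)) = 8 - (3/28 + (-25/6 - 5*b/6)) = 8 - (-341/84 - 5*b/6) = 8 + (341/84 + 5*b/6) = 1013/84 + 5*b/6)
√(X(202, -10) + 10984) = √((1013/84 + (⅚)*202) + 10984) = √((1013/84 + 505/3) + 10984) = √(5051/28 + 10984) = √(312603/28) = √2188221/14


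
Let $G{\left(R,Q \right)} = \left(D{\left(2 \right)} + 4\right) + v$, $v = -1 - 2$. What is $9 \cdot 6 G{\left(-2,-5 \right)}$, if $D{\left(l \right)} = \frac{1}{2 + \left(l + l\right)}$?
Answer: $63$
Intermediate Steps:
$v = -3$
$D{\left(l \right)} = \frac{1}{2 + 2 l}$
$G{\left(R,Q \right)} = \frac{7}{6}$ ($G{\left(R,Q \right)} = \left(\frac{1}{2 \left(1 + 2\right)} + 4\right) - 3 = \left(\frac{1}{2 \cdot 3} + 4\right) - 3 = \left(\frac{1}{2} \cdot \frac{1}{3} + 4\right) - 3 = \left(\frac{1}{6} + 4\right) - 3 = \frac{25}{6} - 3 = \frac{7}{6}$)
$9 \cdot 6 G{\left(-2,-5 \right)} = 9 \cdot 6 \cdot \frac{7}{6} = 9 \cdot 7 = 63$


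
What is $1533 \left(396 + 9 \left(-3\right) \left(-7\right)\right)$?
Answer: $896805$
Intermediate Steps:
$1533 \left(396 + 9 \left(-3\right) \left(-7\right)\right) = 1533 \left(396 - -189\right) = 1533 \left(396 + 189\right) = 1533 \cdot 585 = 896805$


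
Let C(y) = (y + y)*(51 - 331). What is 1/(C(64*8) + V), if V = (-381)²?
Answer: -1/141559 ≈ -7.0642e-6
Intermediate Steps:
C(y) = -560*y (C(y) = (2*y)*(-280) = -560*y)
V = 145161
1/(C(64*8) + V) = 1/(-35840*8 + 145161) = 1/(-560*512 + 145161) = 1/(-286720 + 145161) = 1/(-141559) = -1/141559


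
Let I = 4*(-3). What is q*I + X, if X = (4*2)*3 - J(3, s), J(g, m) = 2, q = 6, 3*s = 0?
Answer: -50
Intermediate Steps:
s = 0 (s = (⅓)*0 = 0)
I = -12
X = 22 (X = (4*2)*3 - 1*2 = 8*3 - 2 = 24 - 2 = 22)
q*I + X = 6*(-12) + 22 = -72 + 22 = -50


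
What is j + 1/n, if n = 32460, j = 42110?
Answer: 1366890601/32460 ≈ 42110.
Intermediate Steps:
j + 1/n = 42110 + 1/32460 = 1366890601/32460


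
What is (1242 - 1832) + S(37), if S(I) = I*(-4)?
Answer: -738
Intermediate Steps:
S(I) = -4*I
(1242 - 1832) + S(37) = (1242 - 1832) - 4*37 = -590 - 148 = -738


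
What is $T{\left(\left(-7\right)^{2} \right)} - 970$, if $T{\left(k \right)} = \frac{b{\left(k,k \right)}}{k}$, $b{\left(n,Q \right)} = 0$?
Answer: $-970$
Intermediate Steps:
$T{\left(k \right)} = 0$ ($T{\left(k \right)} = \frac{0}{k} = 0$)
$T{\left(\left(-7\right)^{2} \right)} - 970 = 0 - 970 = -970$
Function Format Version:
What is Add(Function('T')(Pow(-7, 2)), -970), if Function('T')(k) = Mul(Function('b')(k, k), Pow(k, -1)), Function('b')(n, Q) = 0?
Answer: -970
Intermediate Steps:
Function('T')(k) = 0 (Function('T')(k) = Mul(0, Pow(k, -1)) = 0)
Add(Function('T')(Pow(-7, 2)), -970) = Add(0, -970) = -970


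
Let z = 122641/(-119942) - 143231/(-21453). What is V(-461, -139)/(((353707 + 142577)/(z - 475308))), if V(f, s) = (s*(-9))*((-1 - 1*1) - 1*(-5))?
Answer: -509994311438024043/141888462773576 ≈ -3594.3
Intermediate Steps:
z = 14548395229/2573115726 (z = 122641*(-1/119942) - 143231*(-1/21453) = -122641/119942 + 143231/21453 = 14548395229/2573115726 ≈ 5.6540)
V(f, s) = -27*s (V(f, s) = (-9*s)*((-1 - 1) + 5) = (-9*s)*(-2 + 5) = -9*s*3 = -27*s)
V(-461, -139)/(((353707 + 142577)/(z - 475308))) = (-27*(-139))/(((353707 + 142577)/(14548395229/2573115726 - 475308))) = 3753/((496284/(-1223007941098379/2573115726))) = 3753/((496284*(-2573115726/1223007941098379))) = 3753/(-1276996164962184/1223007941098379) = 3753*(-1223007941098379/1276996164962184) = -509994311438024043/141888462773576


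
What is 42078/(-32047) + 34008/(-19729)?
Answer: -17614782/5800507 ≈ -3.0368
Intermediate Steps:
42078/(-32047) + 34008/(-19729) = 42078*(-1/32047) + 34008*(-1/19729) = -42078/32047 - 312/181 = -17614782/5800507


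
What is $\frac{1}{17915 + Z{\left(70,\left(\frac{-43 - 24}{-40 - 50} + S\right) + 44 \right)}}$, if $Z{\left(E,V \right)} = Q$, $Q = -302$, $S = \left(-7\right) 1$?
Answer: $\frac{1}{17613} \approx 5.6776 \cdot 10^{-5}$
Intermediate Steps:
$S = -7$
$Z{\left(E,V \right)} = -302$
$\frac{1}{17915 + Z{\left(70,\left(\frac{-43 - 24}{-40 - 50} + S\right) + 44 \right)}} = \frac{1}{17915 - 302} = \frac{1}{17613}$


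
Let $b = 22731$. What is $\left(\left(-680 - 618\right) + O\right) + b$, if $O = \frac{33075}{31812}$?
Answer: $\frac{227286557}{10604} \approx 21434.0$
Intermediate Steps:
$O = \frac{11025}{10604}$ ($O = 33075 \cdot \frac{1}{31812} = \frac{11025}{10604} \approx 1.0397$)
$\left(\left(-680 - 618\right) + O\right) + b = \left(\left(-680 - 618\right) + \frac{11025}{10604}\right) + 22731 = \left(-1298 + \frac{11025}{10604}\right) + 22731 = - \frac{13752967}{10604} + 22731 = \frac{227286557}{10604}$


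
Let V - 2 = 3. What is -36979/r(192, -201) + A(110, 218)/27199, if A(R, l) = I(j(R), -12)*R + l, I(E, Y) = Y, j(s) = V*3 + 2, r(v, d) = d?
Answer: 1005570319/5466999 ≈ 183.93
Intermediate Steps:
V = 5 (V = 2 + 3 = 5)
j(s) = 17 (j(s) = 5*3 + 2 = 15 + 2 = 17)
A(R, l) = l - 12*R (A(R, l) = -12*R + l = l - 12*R)
-36979/r(192, -201) + A(110, 218)/27199 = -36979/(-201) + (218 - 12*110)/27199 = -36979*(-1/201) + (218 - 1320)*(1/27199) = 36979/201 - 1102*1/27199 = 36979/201 - 1102/27199 = 1005570319/5466999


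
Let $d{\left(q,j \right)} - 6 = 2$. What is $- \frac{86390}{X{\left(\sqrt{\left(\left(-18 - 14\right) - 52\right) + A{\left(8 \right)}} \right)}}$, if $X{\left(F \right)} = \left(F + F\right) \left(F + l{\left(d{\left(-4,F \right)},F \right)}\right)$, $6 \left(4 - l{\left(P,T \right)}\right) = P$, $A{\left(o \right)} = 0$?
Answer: $\frac{43195 \sqrt{21}}{28 \left(- 4 i + 3 \sqrt{21}\right)} \approx 474.09 + 137.94 i$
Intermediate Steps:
$d{\left(q,j \right)} = 8$ ($d{\left(q,j \right)} = 6 + 2 = 8$)
$l{\left(P,T \right)} = 4 - \frac{P}{6}$
$X{\left(F \right)} = 2 F \left(\frac{8}{3} + F\right)$ ($X{\left(F \right)} = \left(F + F\right) \left(F + \left(4 - \frac{4}{3}\right)\right) = 2 F \left(F + \left(4 - \frac{4}{3}\right)\right) = 2 F \left(F + \frac{8}{3}\right) = 2 F \left(\frac{8}{3} + F\right)$)
$- \frac{86390}{X{\left(\sqrt{\left(\left(-18 - 14\right) - 52\right) + A{\left(8 \right)}} \right)}} = - \frac{86390}{\frac{2}{3} \sqrt{\left(\left(-18 - 14\right) - 52\right) + 0} \left(8 + 3 \sqrt{\left(\left(-18 - 14\right) - 52\right) + 0}\right)} = - \frac{86390}{\frac{2}{3} \sqrt{\left(-32 - 52\right) + 0} \left(8 + 3 \sqrt{\left(-32 - 52\right) + 0}\right)} = - \frac{86390}{\frac{2}{3} \sqrt{-84 + 0} \left(8 + 3 \sqrt{-84 + 0}\right)} = - \frac{86390}{\frac{2}{3} \sqrt{-84} \left(8 + 3 \sqrt{-84}\right)} = - \frac{86390}{\frac{2}{3} \cdot 2 i \sqrt{21} \left(8 + 3 \cdot 2 i \sqrt{21}\right)} = - \frac{86390}{\frac{2}{3} \cdot 2 i \sqrt{21} \left(8 + 6 i \sqrt{21}\right)} = - \frac{86390}{\frac{4}{3} i \sqrt{21} \left(8 + 6 i \sqrt{21}\right)} = - 86390 \left(- \frac{i \sqrt{21}}{28 \left(8 + 6 i \sqrt{21}\right)}\right) = \frac{43195 i \sqrt{21}}{14 \left(8 + 6 i \sqrt{21}\right)}$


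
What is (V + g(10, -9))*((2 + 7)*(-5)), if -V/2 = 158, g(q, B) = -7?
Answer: 14535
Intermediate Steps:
V = -316 (V = -2*158 = -316)
(V + g(10, -9))*((2 + 7)*(-5)) = (-316 - 7)*((2 + 7)*(-5)) = -2907*(-5) = -323*(-45) = 14535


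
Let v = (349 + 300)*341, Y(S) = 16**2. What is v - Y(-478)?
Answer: 221053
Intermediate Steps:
Y(S) = 256
v = 221309 (v = 649*341 = 221309)
v - Y(-478) = 221309 - 1*256 = 221309 - 256 = 221053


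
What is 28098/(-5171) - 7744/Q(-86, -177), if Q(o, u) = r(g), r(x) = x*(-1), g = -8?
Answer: -5033626/5171 ≈ -973.43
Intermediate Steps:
r(x) = -x
Q(o, u) = 8 (Q(o, u) = -1*(-8) = 8)
28098/(-5171) - 7744/Q(-86, -177) = 28098/(-5171) - 7744/8 = 28098*(-1/5171) - 7744*⅛ = -28098/5171 - 968 = -5033626/5171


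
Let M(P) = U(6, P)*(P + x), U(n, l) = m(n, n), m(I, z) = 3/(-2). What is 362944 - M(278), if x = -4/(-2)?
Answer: 363364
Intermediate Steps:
m(I, z) = -3/2 (m(I, z) = 3*(-1/2) = -3/2)
U(n, l) = -3/2
x = 2 (x = -4*(-1/2) = 2)
M(P) = -3 - 3*P/2 (M(P) = -3*(P + 2)/2 = -3*(2 + P)/2 = -3 - 3*P/2)
362944 - M(278) = 362944 - (-3 - 3/2*278) = 362944 - (-3 - 417) = 362944 - 1*(-420) = 362944 + 420 = 363364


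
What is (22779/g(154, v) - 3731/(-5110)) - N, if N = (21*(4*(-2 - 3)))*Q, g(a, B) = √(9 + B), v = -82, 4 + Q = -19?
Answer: -7051267/730 - 22779*I*√73/73 ≈ -9659.3 - 2666.1*I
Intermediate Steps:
Q = -23 (Q = -4 - 19 = -23)
N = 9660 (N = (21*(4*(-2 - 3)))*(-23) = (21*(4*(-5)))*(-23) = (21*(-20))*(-23) = -420*(-23) = 9660)
(22779/g(154, v) - 3731/(-5110)) - N = (22779/(√(9 - 82)) - 3731/(-5110)) - 1*9660 = (22779/(√(-73)) - 3731*(-1/5110)) - 9660 = (22779/((I*√73)) + 533/730) - 9660 = (22779*(-I*√73/73) + 533/730) - 9660 = (-22779*I*√73/73 + 533/730) - 9660 = (533/730 - 22779*I*√73/73) - 9660 = -7051267/730 - 22779*I*√73/73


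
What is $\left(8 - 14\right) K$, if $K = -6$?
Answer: $36$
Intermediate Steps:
$\left(8 - 14\right) K = \left(8 - 14\right) \left(-6\right) = \left(-6\right) \left(-6\right) = 36$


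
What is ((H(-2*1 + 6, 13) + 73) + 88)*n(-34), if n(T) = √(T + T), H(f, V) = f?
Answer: 330*I*√17 ≈ 1360.6*I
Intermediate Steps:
n(T) = √2*√T (n(T) = √(2*T) = √2*√T)
((H(-2*1 + 6, 13) + 73) + 88)*n(-34) = (((-2*1 + 6) + 73) + 88)*(√2*√(-34)) = (((-2 + 6) + 73) + 88)*(√2*(I*√34)) = ((4 + 73) + 88)*(2*I*√17) = (77 + 88)*(2*I*√17) = 165*(2*I*√17) = 330*I*√17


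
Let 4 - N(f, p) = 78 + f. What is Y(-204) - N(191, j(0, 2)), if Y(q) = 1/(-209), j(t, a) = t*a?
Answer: 55384/209 ≈ 265.00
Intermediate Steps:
j(t, a) = a*t
Y(q) = -1/209 (Y(q) = 1*(-1/209) = -1/209)
N(f, p) = -74 - f (N(f, p) = 4 - (78 + f) = 4 + (-78 - f) = -74 - f)
Y(-204) - N(191, j(0, 2)) = -1/209 - (-74 - 1*191) = -1/209 - (-74 - 191) = -1/209 - 1*(-265) = -1/209 + 265 = 55384/209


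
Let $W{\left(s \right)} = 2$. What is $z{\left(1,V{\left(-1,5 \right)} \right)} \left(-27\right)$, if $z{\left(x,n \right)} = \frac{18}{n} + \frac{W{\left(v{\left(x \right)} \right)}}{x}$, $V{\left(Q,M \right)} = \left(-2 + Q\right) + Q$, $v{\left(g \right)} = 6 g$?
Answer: $\frac{135}{2} \approx 67.5$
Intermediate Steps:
$V{\left(Q,M \right)} = -2 + 2 Q$
$z{\left(x,n \right)} = \frac{2}{x} + \frac{18}{n}$ ($z{\left(x,n \right)} = \frac{18}{n} + \frac{2}{x} = \frac{2}{x} + \frac{18}{n}$)
$z{\left(1,V{\left(-1,5 \right)} \right)} \left(-27\right) = \left(\frac{2}{1} + \frac{18}{-2 + 2 \left(-1\right)}\right) \left(-27\right) = \left(2 \cdot 1 + \frac{18}{-2 - 2}\right) \left(-27\right) = \left(2 + \frac{18}{-4}\right) \left(-27\right) = \left(2 + 18 \left(- \frac{1}{4}\right)\right) \left(-27\right) = \left(2 - \frac{9}{2}\right) \left(-27\right) = \left(- \frac{5}{2}\right) \left(-27\right) = \frac{135}{2}$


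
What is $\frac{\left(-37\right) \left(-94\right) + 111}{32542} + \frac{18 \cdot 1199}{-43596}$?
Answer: $- \frac{7581325}{19704181} \approx -0.38476$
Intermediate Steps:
$\frac{\left(-37\right) \left(-94\right) + 111}{32542} + \frac{18 \cdot 1199}{-43596} = \left(3478 + 111\right) \frac{1}{32542} + 21582 \left(- \frac{1}{43596}\right) = 3589 \cdot \frac{1}{32542} - \frac{1199}{2422} = \frac{3589}{32542} - \frac{1199}{2422} = - \frac{7581325}{19704181}$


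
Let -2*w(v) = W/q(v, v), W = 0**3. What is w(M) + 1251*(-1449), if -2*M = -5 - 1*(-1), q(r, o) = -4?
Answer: -1812699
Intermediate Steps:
M = 2 (M = -(-5 - 1*(-1))/2 = -(-5 + 1)/2 = -1/2*(-4) = 2)
W = 0
w(v) = 0 (w(v) = -0/(-4) = -0*(-1)/4 = -1/2*0 = 0)
w(M) + 1251*(-1449) = 0 + 1251*(-1449) = 0 - 1812699 = -1812699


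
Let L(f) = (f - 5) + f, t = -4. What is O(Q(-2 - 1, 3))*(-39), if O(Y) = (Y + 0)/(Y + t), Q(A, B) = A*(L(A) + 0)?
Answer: -1287/29 ≈ -44.379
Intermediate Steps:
L(f) = -5 + 2*f (L(f) = (-5 + f) + f = -5 + 2*f)
Q(A, B) = A*(-5 + 2*A) (Q(A, B) = A*((-5 + 2*A) + 0) = A*(-5 + 2*A))
O(Y) = Y/(-4 + Y) (O(Y) = (Y + 0)/(Y - 4) = Y/(-4 + Y))
O(Q(-2 - 1, 3))*(-39) = (((-2 - 1)*(-5 + 2*(-2 - 1)))/(-4 + (-2 - 1)*(-5 + 2*(-2 - 1))))*(-39) = ((-3*(-5 + 2*(-3)))/(-4 - 3*(-5 + 2*(-3))))*(-39) = ((-3*(-5 - 6))/(-4 - 3*(-5 - 6)))*(-39) = ((-3*(-11))/(-4 - 3*(-11)))*(-39) = (33/(-4 + 33))*(-39) = (33/29)*(-39) = -1287/29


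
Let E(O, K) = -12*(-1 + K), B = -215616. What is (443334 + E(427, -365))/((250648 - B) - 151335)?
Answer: 447726/314929 ≈ 1.4217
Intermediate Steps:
E(O, K) = 12 - 12*K
(443334 + E(427, -365))/((250648 - B) - 151335) = (443334 + (12 - 12*(-365)))/((250648 - 1*(-215616)) - 151335) = (443334 + (12 + 4380))/((250648 + 215616) - 151335) = (443334 + 4392)/(466264 - 151335) = 447726/314929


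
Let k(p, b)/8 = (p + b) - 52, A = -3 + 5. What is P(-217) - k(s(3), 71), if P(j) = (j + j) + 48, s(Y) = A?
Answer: -554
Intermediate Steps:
A = 2
s(Y) = 2
k(p, b) = -416 + 8*b + 8*p (k(p, b) = 8*((p + b) - 52) = 8*((b + p) - 52) = 8*(-52 + b + p) = -416 + 8*b + 8*p)
P(j) = 48 + 2*j (P(j) = 2*j + 48 = 48 + 2*j)
P(-217) - k(s(3), 71) = (48 + 2*(-217)) - (-416 + 8*71 + 8*2) = (48 - 434) - (-416 + 568 + 16) = -386 - 1*168 = -386 - 168 = -554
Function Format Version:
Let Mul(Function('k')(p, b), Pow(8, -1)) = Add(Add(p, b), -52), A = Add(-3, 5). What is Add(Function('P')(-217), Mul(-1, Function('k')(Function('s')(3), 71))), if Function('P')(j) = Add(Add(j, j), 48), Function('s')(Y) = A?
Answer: -554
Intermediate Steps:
A = 2
Function('s')(Y) = 2
Function('k')(p, b) = Add(-416, Mul(8, b), Mul(8, p)) (Function('k')(p, b) = Mul(8, Add(Add(p, b), -52)) = Mul(8, Add(Add(b, p), -52)) = Mul(8, Add(-52, b, p)) = Add(-416, Mul(8, b), Mul(8, p)))
Function('P')(j) = Add(48, Mul(2, j)) (Function('P')(j) = Add(Mul(2, j), 48) = Add(48, Mul(2, j)))
Add(Function('P')(-217), Mul(-1, Function('k')(Function('s')(3), 71))) = Add(Add(48, Mul(2, -217)), Mul(-1, Add(-416, Mul(8, 71), Mul(8, 2)))) = Add(Add(48, -434), Mul(-1, Add(-416, 568, 16))) = Add(-386, Mul(-1, 168)) = Add(-386, -168) = -554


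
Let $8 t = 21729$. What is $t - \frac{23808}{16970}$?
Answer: $\frac{184275333}{67880} \approx 2714.7$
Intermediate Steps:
$t = \frac{21729}{8}$ ($t = \frac{1}{8} \cdot 21729 = \frac{21729}{8} \approx 2716.1$)
$t - \frac{23808}{16970} = \frac{21729}{8} - \frac{23808}{16970} = \frac{21729}{8} - 23808 \cdot \frac{1}{16970} = \frac{21729}{8} - \frac{11904}{8485} = \frac{184275333}{67880}$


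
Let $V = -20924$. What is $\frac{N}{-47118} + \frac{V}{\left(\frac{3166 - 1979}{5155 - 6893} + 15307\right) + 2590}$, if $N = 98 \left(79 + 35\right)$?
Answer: $- \frac{343496780674}{244258133547} \approx -1.4063$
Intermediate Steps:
$N = 11172$ ($N = 98 \cdot 114 = 11172$)
$\frac{N}{-47118} + \frac{V}{\left(\frac{3166 - 1979}{5155 - 6893} + 15307\right) + 2590} = \frac{11172}{-47118} - \frac{20924}{\left(\frac{3166 - 1979}{5155 - 6893} + 15307\right) + 2590} = 11172 \left(- \frac{1}{47118}\right) - \frac{20924}{\left(\frac{1187}{-1738} + 15307\right) + 2590} = - \frac{1862}{7853} - \frac{20924}{\left(1187 \left(- \frac{1}{1738}\right) + 15307\right) + 2590} = - \frac{1862}{7853} - \frac{20924}{\left(- \frac{1187}{1738} + 15307\right) + 2590} = - \frac{1862}{7853} - \frac{20924}{\frac{26602379}{1738} + 2590} = - \frac{1862}{7853} - \frac{20924}{\frac{31103799}{1738}} = - \frac{1862}{7853} - \frac{36365912}{31103799} = - \frac{343496780674}{244258133547}$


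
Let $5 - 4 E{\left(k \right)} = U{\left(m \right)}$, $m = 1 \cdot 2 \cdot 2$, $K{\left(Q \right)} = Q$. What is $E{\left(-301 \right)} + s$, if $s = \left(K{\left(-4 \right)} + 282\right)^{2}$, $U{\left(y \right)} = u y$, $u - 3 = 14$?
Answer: $\frac{309073}{4} \approx 77268.0$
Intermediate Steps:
$u = 17$ ($u = 3 + 14 = 17$)
$m = 4$ ($m = 2 \cdot 2 = 4$)
$U{\left(y \right)} = 17 y$
$E{\left(k \right)} = - \frac{63}{4}$ ($E{\left(k \right)} = \frac{5}{4} - \frac{17 \cdot 4}{4} = \frac{5}{4} - 17 = - \frac{63}{4}$)
$s = 77284$ ($s = \left(-4 + 282\right)^{2} = 278^{2} = 77284$)
$E{\left(-301 \right)} + s = - \frac{63}{4} + 77284 = \frac{309073}{4}$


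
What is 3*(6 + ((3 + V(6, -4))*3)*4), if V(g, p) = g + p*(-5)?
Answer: 1062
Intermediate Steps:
V(g, p) = g - 5*p
3*(6 + ((3 + V(6, -4))*3)*4) = 3*(6 + ((3 + (6 - 5*(-4)))*3)*4) = 3*(6 + ((3 + (6 + 20))*3)*4) = 3*(6 + ((3 + 26)*3)*4) = 3*(6 + (29*3)*4) = 3*(6 + 87*4) = 3*(6 + 348) = 3*354 = 1062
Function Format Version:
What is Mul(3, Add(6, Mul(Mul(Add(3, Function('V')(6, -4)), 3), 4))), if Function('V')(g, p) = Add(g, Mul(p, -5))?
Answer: 1062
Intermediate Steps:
Function('V')(g, p) = Add(g, Mul(-5, p))
Mul(3, Add(6, Mul(Mul(Add(3, Function('V')(6, -4)), 3), 4))) = Mul(3, Add(6, Mul(Mul(Add(3, Add(6, Mul(-5, -4))), 3), 4))) = Mul(3, Add(6, Mul(Mul(Add(3, Add(6, 20)), 3), 4))) = Mul(3, Add(6, Mul(Mul(Add(3, 26), 3), 4))) = Mul(3, Add(6, Mul(Mul(29, 3), 4))) = Mul(3, Add(6, Mul(87, 4))) = Mul(3, Add(6, 348)) = Mul(3, 354) = 1062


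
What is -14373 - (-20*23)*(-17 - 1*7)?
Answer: -25413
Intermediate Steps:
-14373 - (-20*23)*(-17 - 1*7) = -14373 - (-460)*(-17 - 7) = -14373 - (-460)*(-24) = -14373 - 1*11040 = -14373 - 11040 = -25413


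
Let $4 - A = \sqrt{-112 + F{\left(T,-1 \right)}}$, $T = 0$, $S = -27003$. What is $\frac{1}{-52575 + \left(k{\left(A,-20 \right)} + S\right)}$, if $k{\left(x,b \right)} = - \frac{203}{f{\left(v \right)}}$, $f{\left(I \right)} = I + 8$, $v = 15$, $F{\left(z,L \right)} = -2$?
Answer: $- \frac{23}{1830497} \approx -1.2565 \cdot 10^{-5}$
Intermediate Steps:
$A = 4 - i \sqrt{114}$ ($A = 4 - \sqrt{-112 - 2} = 4 - \sqrt{-114} = 4 - i \sqrt{114} \approx 4.0 - 10.677 i$)
$f{\left(I \right)} = 8 + I$
$k{\left(x,b \right)} = - \frac{203}{23}$ ($k{\left(x,b \right)} = - \frac{203}{8 + 15} = - \frac{203}{23}$)
$\frac{1}{-52575 + \left(k{\left(A,-20 \right)} + S\right)} = \frac{1}{-52575 - \frac{621272}{23}} = \frac{1}{- \frac{1830497}{23}} = - \frac{23}{1830497}$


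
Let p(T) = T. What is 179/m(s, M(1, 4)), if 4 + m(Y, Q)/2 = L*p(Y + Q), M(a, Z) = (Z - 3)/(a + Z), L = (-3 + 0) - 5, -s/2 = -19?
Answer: -895/3096 ≈ -0.28908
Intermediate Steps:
s = 38 (s = -2*(-19) = 38)
L = -8 (L = -3 - 5 = -8)
M(a, Z) = (-3 + Z)/(Z + a)
m(Y, Q) = -8 - 16*Q - 16*Y (m(Y, Q) = -8 + 2*(-8*(Y + Q)) = -8 + 2*(-8*(Q + Y)) = -8 + 2*(-8*Q - 8*Y) = -8 + (-16*Q - 16*Y) = -8 - 16*Q - 16*Y)
179/m(s, M(1, 4)) = 179/(-8 - 16*(-3 + 4)/(4 + 1) - 16*38) = 179/(-8 - 16/5 - 608) = 179/(-3096/5) = 179*(-5/3096) = -895/3096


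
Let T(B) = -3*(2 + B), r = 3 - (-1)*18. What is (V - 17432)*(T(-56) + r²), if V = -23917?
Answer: -24933447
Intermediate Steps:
r = 21 (r = 3 - 1*(-18) = 3 + 18 = 21)
T(B) = -6 - 3*B
(V - 17432)*(T(-56) + r²) = (-23917 - 17432)*((-6 - 3*(-56)) + 21²) = -41349*((-6 + 168) + 441) = -41349*(162 + 441) = -41349*603 = -24933447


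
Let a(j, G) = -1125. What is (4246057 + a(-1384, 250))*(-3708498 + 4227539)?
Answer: 2203293750212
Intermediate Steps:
(4246057 + a(-1384, 250))*(-3708498 + 4227539) = (4246057 - 1125)*(-3708498 + 4227539) = 4244932*519041 = 2203293750212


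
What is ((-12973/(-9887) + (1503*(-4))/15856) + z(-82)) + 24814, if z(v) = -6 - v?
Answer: 975527137331/39192068 ≈ 24891.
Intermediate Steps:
((-12973/(-9887) + (1503*(-4))/15856) + z(-82)) + 24814 = ((-12973/(-9887) + (1503*(-4))/15856) + (-6 - 1*(-82))) + 24814 = ((-12973*(-1/9887) - 6012*1/15856) + (-6 + 82)) + 24814 = ((12973/9887 - 1503/3964) + 76) + 24814 = (36564811/39192068 + 76) + 24814 = 3015161979/39192068 + 24814 = 975527137331/39192068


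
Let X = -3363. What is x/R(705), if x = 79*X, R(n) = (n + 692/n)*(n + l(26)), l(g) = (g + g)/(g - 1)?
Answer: -4682557125/8798143409 ≈ -0.53222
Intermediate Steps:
l(g) = 2*g/(-1 + g) (l(g) = (2*g)/(-1 + g) = 2*g/(-1 + g))
R(n) = (52/25 + n)*(n + 692/n) (R(n) = (n + 692/n)*(n + 2*26/(-1 + 26)) = (n + 692/n)*(n + 2*26/25) = (n + 692/n)*(n + 2*26*(1/25)) = (n + 692/n)*(n + 52/25) = (n + 692/n)*(52/25 + n) = (52/25 + n)*(n + 692/n))
x = -265677 (x = 79*(-3363) = -265677)
x/R(705) = -265677/(692 + 705**2 + (52/25)*705 + (35984/25)/705) = -265677/(692 + 497025 + 7332/5 + (35984/25)*(1/705)) = -265677/(692 + 497025 + 7332/5 + 35984/17625) = -265677/8798143409/17625 = -265677*17625/8798143409 = -4682557125/8798143409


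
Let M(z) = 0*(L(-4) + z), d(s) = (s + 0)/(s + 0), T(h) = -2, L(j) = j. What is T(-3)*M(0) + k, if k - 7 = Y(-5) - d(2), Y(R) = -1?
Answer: 5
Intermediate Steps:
d(s) = 1 (d(s) = s/s = 1)
M(z) = 0 (M(z) = 0*(-4 + z) = 0)
k = 5 (k = 7 + (-1 - 1*1) = 7 + (-1 - 1) = 7 - 2 = 5)
T(-3)*M(0) + k = -2*0 + 5 = 0 + 5 = 5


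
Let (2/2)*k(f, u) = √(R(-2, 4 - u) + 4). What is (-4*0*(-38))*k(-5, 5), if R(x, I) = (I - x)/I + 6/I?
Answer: 0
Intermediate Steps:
R(x, I) = 6/I + (I - x)/I (R(x, I) = (I - x)/I + 6/I = 6/I + (I - x)/I)
k(f, u) = √(4 + (12 - u)/(4 - u)) (k(f, u) = √((6 + (4 - u) - 1*(-2))/(4 - u) + 4) = √((6 + (4 - u) + 2)/(4 - u) + 4) = √((12 - u)/(4 - u) + 4) = √(4 + (12 - u)/(4 - u)))
(-4*0*(-38))*k(-5, 5) = (-4*0*(-38))*√((-28 + 5*5)/(-4 + 5)) = (0*(-38))*√((-28 + 25)/1) = 0*√(1*(-3)) = 0*√(-3) = 0*(I*√3) = 0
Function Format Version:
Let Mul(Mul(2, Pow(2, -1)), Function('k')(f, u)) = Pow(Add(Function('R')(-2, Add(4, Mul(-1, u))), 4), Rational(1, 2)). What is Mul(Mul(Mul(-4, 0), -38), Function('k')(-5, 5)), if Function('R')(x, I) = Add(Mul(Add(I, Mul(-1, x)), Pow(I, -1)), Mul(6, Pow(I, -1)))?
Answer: 0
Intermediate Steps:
Function('R')(x, I) = Add(Mul(6, Pow(I, -1)), Mul(Pow(I, -1), Add(I, Mul(-1, x)))) (Function('R')(x, I) = Add(Mul(Pow(I, -1), Add(I, Mul(-1, x))), Mul(6, Pow(I, -1))) = Add(Mul(6, Pow(I, -1)), Mul(Pow(I, -1), Add(I, Mul(-1, x)))))
Function('k')(f, u) = Pow(Add(4, Mul(Pow(Add(4, Mul(-1, u)), -1), Add(12, Mul(-1, u)))), Rational(1, 2)) (Function('k')(f, u) = Pow(Add(Mul(Pow(Add(4, Mul(-1, u)), -1), Add(6, Add(4, Mul(-1, u)), Mul(-1, -2))), 4), Rational(1, 2)) = Pow(Add(Mul(Pow(Add(4, Mul(-1, u)), -1), Add(6, Add(4, Mul(-1, u)), 2)), 4), Rational(1, 2)) = Pow(Add(Mul(Pow(Add(4, Mul(-1, u)), -1), Add(12, Mul(-1, u))), 4), Rational(1, 2)) = Pow(Add(4, Mul(Pow(Add(4, Mul(-1, u)), -1), Add(12, Mul(-1, u)))), Rational(1, 2)))
Mul(Mul(Mul(-4, 0), -38), Function('k')(-5, 5)) = Mul(Mul(Mul(-4, 0), -38), Pow(Mul(Pow(Add(-4, 5), -1), Add(-28, Mul(5, 5))), Rational(1, 2))) = Mul(Mul(0, -38), Pow(Mul(Pow(1, -1), Add(-28, 25)), Rational(1, 2))) = Mul(0, Pow(Mul(1, -3), Rational(1, 2))) = Mul(0, Pow(-3, Rational(1, 2))) = Mul(0, Mul(I, Pow(3, Rational(1, 2)))) = 0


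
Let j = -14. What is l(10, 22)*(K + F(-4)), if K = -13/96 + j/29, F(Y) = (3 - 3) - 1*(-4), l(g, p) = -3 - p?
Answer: -235375/2784 ≈ -84.546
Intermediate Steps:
F(Y) = 4 (F(Y) = 0 + 4 = 4)
K = -1721/2784 (K = -13/96 - 14/29 = -1721/2784 ≈ -0.61818)
l(10, 22)*(K + F(-4)) = (-3 - 1*22)*(-1721/2784 + 4) = (-3 - 22)*(9415/2784) = -25*9415/2784 = -235375/2784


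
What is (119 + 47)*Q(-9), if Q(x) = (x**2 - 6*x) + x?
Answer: 20916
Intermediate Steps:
Q(x) = x**2 - 5*x
(119 + 47)*Q(-9) = (119 + 47)*(-9*(-5 - 9)) = 166*(-9*(-14)) = 166*126 = 20916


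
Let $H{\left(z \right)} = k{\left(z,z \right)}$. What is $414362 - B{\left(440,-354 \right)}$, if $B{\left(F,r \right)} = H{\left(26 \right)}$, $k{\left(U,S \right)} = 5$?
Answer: $414357$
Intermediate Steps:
$H{\left(z \right)} = 5$
$B{\left(F,r \right)} = 5$
$414362 - B{\left(440,-354 \right)} = 414362 - 5 = 414357$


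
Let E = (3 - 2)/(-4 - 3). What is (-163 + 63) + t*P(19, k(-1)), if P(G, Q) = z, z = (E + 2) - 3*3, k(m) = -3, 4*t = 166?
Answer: -2775/7 ≈ -396.43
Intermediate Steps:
t = 83/2 (t = (¼)*166 = 83/2 ≈ 41.500)
E = -⅐ (E = 1/(-7) = 1*(-⅐) = -⅐ ≈ -0.14286)
z = -50/7 (z = (-⅐ + 2) - 3*3 = 13/7 - 9 = -50/7 ≈ -7.1429)
P(G, Q) = -50/7
(-163 + 63) + t*P(19, k(-1)) = (-163 + 63) + (83/2)*(-50/7) = -100 - 2075/7 = -2775/7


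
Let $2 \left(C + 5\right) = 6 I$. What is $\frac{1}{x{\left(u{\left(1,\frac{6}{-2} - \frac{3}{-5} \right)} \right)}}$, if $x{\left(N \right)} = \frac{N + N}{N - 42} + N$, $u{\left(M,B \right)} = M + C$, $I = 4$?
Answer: $\frac{17}{128} \approx 0.13281$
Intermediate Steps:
$C = 7$ ($C = -5 + \frac{6 \cdot 4}{2} = -5 + \frac{1}{2} \cdot 24 = -5 + 12 = 7$)
$u{\left(M,B \right)} = 7 + M$ ($u{\left(M,B \right)} = M + 7 = 7 + M$)
$x{\left(N \right)} = N + \frac{2 N}{-42 + N}$ ($x{\left(N \right)} = \frac{2 N}{-42 + N} + N = N + \frac{2 N}{-42 + N}$)
$\frac{1}{x{\left(u{\left(1,\frac{6}{-2} - \frac{3}{-5} \right)} \right)}} = \frac{1}{\left(7 + 1\right) \frac{1}{-42 + \left(7 + 1\right)} \left(-40 + \left(7 + 1\right)\right)} = \frac{1}{8 \frac{1}{-42 + 8} \left(-40 + 8\right)} = \frac{1}{8 \frac{1}{-34} \left(-32\right)} = \frac{1}{8 \left(- \frac{1}{34}\right) \left(-32\right)} = \frac{1}{\frac{128}{17}} = \frac{17}{128}$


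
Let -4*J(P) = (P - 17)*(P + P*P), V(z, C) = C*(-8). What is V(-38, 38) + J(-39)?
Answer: 20444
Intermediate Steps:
V(z, C) = -8*C
J(P) = -(-17 + P)*(P + P²)/4 (J(P) = -(P - 17)*(P + P*P)/4 = -(-17 + P)*(P + P²)/4)
V(-38, 38) + J(-39) = -8*38 + (¼)*(-39)*(17 - 1*(-39)² + 16*(-39)) = -304 + (¼)*(-39)*(17 - 1*1521 - 624) = -304 + (¼)*(-39)*(17 - 1521 - 624) = -304 + (¼)*(-39)*(-2128) = -304 + 20748 = 20444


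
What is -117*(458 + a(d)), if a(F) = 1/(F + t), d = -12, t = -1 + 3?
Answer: -535743/10 ≈ -53574.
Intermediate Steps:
t = 2
a(F) = 1/(2 + F) (a(F) = 1/(F + 2) = 1/(2 + F))
-117*(458 + a(d)) = -117*(458 + 1/(2 - 12)) = -117*(458 + 1/(-10)) = -117*(458 - 1/10) = -117*4579/10 = -535743/10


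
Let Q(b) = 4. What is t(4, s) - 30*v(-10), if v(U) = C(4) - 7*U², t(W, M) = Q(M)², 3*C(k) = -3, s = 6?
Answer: 21046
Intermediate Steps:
C(k) = -1 (C(k) = (⅓)*(-3) = -1)
t(W, M) = 16 (t(W, M) = 4² = 16)
v(U) = -1 - 7*U²
t(4, s) - 30*v(-10) = 16 - 30*(-1 - 7*(-10)²) = 16 - 30*(-1 - 7*100) = 16 - 30*(-1 - 700) = 16 - 30*(-701) = 16 + 21030 = 21046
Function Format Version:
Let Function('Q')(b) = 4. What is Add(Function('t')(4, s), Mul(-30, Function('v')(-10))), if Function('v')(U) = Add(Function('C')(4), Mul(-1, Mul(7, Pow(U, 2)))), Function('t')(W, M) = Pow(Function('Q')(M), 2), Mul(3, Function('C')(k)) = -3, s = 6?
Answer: 21046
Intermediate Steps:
Function('C')(k) = -1 (Function('C')(k) = Mul(Rational(1, 3), -3) = -1)
Function('t')(W, M) = 16 (Function('t')(W, M) = Pow(4, 2) = 16)
Function('v')(U) = Add(-1, Mul(-7, Pow(U, 2))) (Function('v')(U) = Add(-1, Mul(-1, Mul(7, Pow(U, 2)))) = Add(-1, Mul(-7, Pow(U, 2))))
Add(Function('t')(4, s), Mul(-30, Function('v')(-10))) = Add(16, Mul(-30, Add(-1, Mul(-7, Pow(-10, 2))))) = Add(16, Mul(-30, Add(-1, Mul(-7, 100)))) = Add(16, Mul(-30, Add(-1, -700))) = Add(16, Mul(-30, -701)) = Add(16, 21030) = 21046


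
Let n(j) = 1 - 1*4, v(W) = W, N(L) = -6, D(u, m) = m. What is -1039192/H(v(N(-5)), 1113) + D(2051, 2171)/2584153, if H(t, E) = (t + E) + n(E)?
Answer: -25821430073/27431778 ≈ -941.30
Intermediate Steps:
n(j) = -3 (n(j) = 1 - 4 = -3)
H(t, E) = -3 + E + t (H(t, E) = (t + E) - 3 = (E + t) - 3 = -3 + E + t)
-1039192/H(v(N(-5)), 1113) + D(2051, 2171)/2584153 = -1039192/(-3 + 1113 - 6) + 2171/2584153 = -1039192/1104 + 2171*(1/2584153) = -1039192*1/1104 + 167/198781 = -129899/138 + 167/198781 = -25821430073/27431778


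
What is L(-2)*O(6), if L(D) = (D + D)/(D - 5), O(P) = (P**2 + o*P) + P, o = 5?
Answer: 288/7 ≈ 41.143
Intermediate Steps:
O(P) = P**2 + 6*P (O(P) = (P**2 + 5*P) + P = P**2 + 6*P)
L(D) = 2*D/(-5 + D) (L(D) = (2*D)/(-5 + D) = 2*D/(-5 + D))
L(-2)*O(6) = (2*(-2)/(-5 - 2))*(6*(6 + 6)) = (2*(-2)/(-7))*(6*12) = (2*(-2)*(-1/7))*72 = (4/7)*72 = 288/7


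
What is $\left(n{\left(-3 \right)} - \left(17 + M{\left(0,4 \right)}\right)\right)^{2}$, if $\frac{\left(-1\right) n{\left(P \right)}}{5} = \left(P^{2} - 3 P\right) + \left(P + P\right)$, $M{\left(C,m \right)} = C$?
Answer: $5929$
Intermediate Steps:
$n{\left(P \right)} = - 5 P^{2} + 5 P$ ($n{\left(P \right)} = - 5 \left(\left(P^{2} - 3 P\right) + \left(P + P\right)\right) = - 5 \left(\left(P^{2} - 3 P\right) + 2 P\right) = - 5 \left(P^{2} - P\right) = - 5 P^{2} + 5 P$)
$\left(n{\left(-3 \right)} - \left(17 + M{\left(0,4 \right)}\right)\right)^{2} = \left(5 \left(-3\right) \left(1 - -3\right) - 17\right)^{2} = \left(5 \left(-3\right) \left(1 + 3\right) + \left(-17 + 0\right)\right)^{2} = \left(5 \left(-3\right) 4 - 17\right)^{2} = \left(-60 - 17\right)^{2} = \left(-77\right)^{2} = 5929$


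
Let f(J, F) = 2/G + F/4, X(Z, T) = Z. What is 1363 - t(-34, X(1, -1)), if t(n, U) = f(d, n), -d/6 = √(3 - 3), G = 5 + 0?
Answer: 13711/10 ≈ 1371.1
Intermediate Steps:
G = 5
d = 0 (d = -6*√(3 - 3) = -6*√0 = -6*0 = 0)
f(J, F) = ⅖ + F/4 (f(J, F) = 2/5 + F/4 = 2*(⅕) + F*(¼) = ⅖ + F/4)
t(n, U) = ⅖ + n/4
1363 - t(-34, X(1, -1)) = 1363 - (⅖ + (¼)*(-34)) = 1363 - (⅖ - 17/2) = 1363 - 1*(-81/10) = 1363 + 81/10 = 13711/10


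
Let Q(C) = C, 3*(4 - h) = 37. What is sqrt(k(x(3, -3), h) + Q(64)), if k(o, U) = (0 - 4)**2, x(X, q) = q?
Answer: 4*sqrt(5) ≈ 8.9443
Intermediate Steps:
h = -25/3 (h = 4 - 1/3*37 = 4 - 37/3 = -25/3 ≈ -8.3333)
k(o, U) = 16 (k(o, U) = (-4)**2 = 16)
sqrt(k(x(3, -3), h) + Q(64)) = sqrt(16 + 64) = sqrt(80) = 4*sqrt(5)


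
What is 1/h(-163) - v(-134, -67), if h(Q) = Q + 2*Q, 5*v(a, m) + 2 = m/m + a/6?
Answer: 2281/489 ≈ 4.6646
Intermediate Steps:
v(a, m) = -1/5 + a/30 (v(a, m) = -2/5 + (m/m + a/6)/5 = -2/5 + (1 + a*(1/6))/5 = -2/5 + (1 + a/6)/5 = -2/5 + (1/5 + a/30) = -1/5 + a/30)
h(Q) = 3*Q
1/h(-163) - v(-134, -67) = 1/(3*(-163)) - (-1/5 + (1/30)*(-134)) = 1/(-489) - (-1/5 - 67/15) = -1/489 - 1*(-14/3) = -1/489 + 14/3 = 2281/489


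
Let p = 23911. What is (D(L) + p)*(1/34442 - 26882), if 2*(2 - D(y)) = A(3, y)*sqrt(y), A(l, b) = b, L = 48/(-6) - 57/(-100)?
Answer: -22140325555659/34442 - 687921293349*I*sqrt(743)/68884000 ≈ -6.4283e+8 - 2.7222e+5*I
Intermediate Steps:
L = -743/100 (L = 48*(-1/6) - 57*(-1/100) = -8 + 57/100 = -743/100 ≈ -7.4300)
D(y) = 2 - y**(3/2)/2 (D(y) = 2 - y*sqrt(y)/2 = 2 - y**(3/2)/2)
(D(L) + p)*(1/34442 - 26882) = ((2 - (-743)*I*sqrt(743)/2000) + 23911)*(1/34442 - 26882) = ((2 + 743*I*sqrt(743)/2000) + 23911)*(-925869843/34442) = (23913 + 743*I*sqrt(743)/2000)*(-925869843/34442) = -22140325555659/34442 - 687921293349*I*sqrt(743)/68884000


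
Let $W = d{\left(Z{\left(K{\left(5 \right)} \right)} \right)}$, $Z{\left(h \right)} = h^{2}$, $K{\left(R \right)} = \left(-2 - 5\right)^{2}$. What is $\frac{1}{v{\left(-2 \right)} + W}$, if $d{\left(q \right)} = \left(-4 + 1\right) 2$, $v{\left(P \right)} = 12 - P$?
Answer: $\frac{1}{8} \approx 0.125$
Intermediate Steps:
$K{\left(R \right)} = 49$ ($K{\left(R \right)} = \left(-7\right)^{2} = 49$)
$d{\left(q \right)} = -6$ ($d{\left(q \right)} = \left(-3\right) 2 = -6$)
$W = -6$
$\frac{1}{v{\left(-2 \right)} + W} = \frac{1}{\left(12 - -2\right) - 6} = \frac{1}{\left(12 + 2\right) - 6} = \frac{1}{14 - 6} = \frac{1}{8}$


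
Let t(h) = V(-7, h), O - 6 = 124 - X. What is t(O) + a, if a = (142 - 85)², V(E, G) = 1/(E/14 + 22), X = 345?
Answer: 139709/43 ≈ 3249.0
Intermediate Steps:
V(E, G) = 1/(22 + E/14) (V(E, G) = 1/(E*(1/14) + 22) = 1/(E/14 + 22) = 1/(22 + E/14))
O = -215 (O = 6 + (124 - 1*345) = 6 + (124 - 345) = 6 - 221 = -215)
t(h) = 2/43 (t(h) = 14/(308 - 7) = 14/301 = 14*(1/301) = 2/43)
a = 3249 (a = 57² = 3249)
t(O) + a = 2/43 + 3249 = 139709/43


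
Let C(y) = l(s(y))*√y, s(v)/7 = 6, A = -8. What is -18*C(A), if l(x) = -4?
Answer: 144*I*√2 ≈ 203.65*I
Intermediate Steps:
s(v) = 42 (s(v) = 7*6 = 42)
C(y) = -4*√y
-18*C(A) = -(-72)*√(-8) = -(-72)*2*I*√2 = -(-144)*I*√2 = 144*I*√2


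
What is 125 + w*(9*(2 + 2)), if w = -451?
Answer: -16111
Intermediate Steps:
125 + w*(9*(2 + 2)) = 125 - 4059*(2 + 2) = 125 - 4059*4 = 125 - 451*36 = 125 - 16236 = -16111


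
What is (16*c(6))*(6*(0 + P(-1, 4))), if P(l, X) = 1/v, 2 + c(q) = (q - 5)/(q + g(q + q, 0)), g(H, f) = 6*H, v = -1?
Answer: 2480/13 ≈ 190.77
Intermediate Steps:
c(q) = -2 + (-5 + q)/(13*q) (c(q) = -2 + (q - 5)/(q + 6*(q + q)) = -2 + (-5 + q)/(q + 6*(2*q)) = -2 + (-5 + q)/(q + 12*q) = -2 + (-5 + q)/((13*q)) = -2 + (-5 + q)*(1/(13*q)) = -2 + (-5 + q)/(13*q))
P(l, X) = -1 (P(l, X) = 1/(-1) = -1)
(16*c(6))*(6*(0 + P(-1, 4))) = (16*((5/13)*(-1 - 5*6)/6))*(6*(0 - 1)) = (16*((5/13)*(⅙)*(-1 - 30)))*(6*(-1)) = (16*((5/13)*(⅙)*(-31)))*(-6) = (16*(-155/78))*(-6) = -1240/39*(-6) = 2480/13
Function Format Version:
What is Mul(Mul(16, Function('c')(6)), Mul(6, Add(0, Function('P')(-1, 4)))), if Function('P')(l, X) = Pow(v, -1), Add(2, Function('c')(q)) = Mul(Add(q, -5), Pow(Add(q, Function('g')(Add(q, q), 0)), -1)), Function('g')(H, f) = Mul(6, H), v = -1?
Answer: Rational(2480, 13) ≈ 190.77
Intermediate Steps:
Function('c')(q) = Add(-2, Mul(Rational(1, 13), Pow(q, -1), Add(-5, q))) (Function('c')(q) = Add(-2, Mul(Add(q, -5), Pow(Add(q, Mul(6, Add(q, q))), -1))) = Add(-2, Mul(Add(-5, q), Pow(Add(q, Mul(6, Mul(2, q))), -1))) = Add(-2, Mul(Add(-5, q), Pow(Add(q, Mul(12, q)), -1))) = Add(-2, Mul(Add(-5, q), Pow(Mul(13, q), -1))) = Add(-2, Mul(Add(-5, q), Mul(Rational(1, 13), Pow(q, -1)))) = Add(-2, Mul(Rational(1, 13), Pow(q, -1), Add(-5, q))))
Function('P')(l, X) = -1 (Function('P')(l, X) = Pow(-1, -1) = -1)
Mul(Mul(16, Function('c')(6)), Mul(6, Add(0, Function('P')(-1, 4)))) = Mul(Mul(16, Mul(Rational(5, 13), Pow(6, -1), Add(-1, Mul(-5, 6)))), Mul(6, Add(0, -1))) = Mul(Mul(16, Mul(Rational(5, 13), Rational(1, 6), Add(-1, -30))), Mul(6, -1)) = Mul(Mul(16, Mul(Rational(5, 13), Rational(1, 6), -31)), -6) = Mul(Mul(16, Rational(-155, 78)), -6) = Mul(Rational(-1240, 39), -6) = Rational(2480, 13)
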